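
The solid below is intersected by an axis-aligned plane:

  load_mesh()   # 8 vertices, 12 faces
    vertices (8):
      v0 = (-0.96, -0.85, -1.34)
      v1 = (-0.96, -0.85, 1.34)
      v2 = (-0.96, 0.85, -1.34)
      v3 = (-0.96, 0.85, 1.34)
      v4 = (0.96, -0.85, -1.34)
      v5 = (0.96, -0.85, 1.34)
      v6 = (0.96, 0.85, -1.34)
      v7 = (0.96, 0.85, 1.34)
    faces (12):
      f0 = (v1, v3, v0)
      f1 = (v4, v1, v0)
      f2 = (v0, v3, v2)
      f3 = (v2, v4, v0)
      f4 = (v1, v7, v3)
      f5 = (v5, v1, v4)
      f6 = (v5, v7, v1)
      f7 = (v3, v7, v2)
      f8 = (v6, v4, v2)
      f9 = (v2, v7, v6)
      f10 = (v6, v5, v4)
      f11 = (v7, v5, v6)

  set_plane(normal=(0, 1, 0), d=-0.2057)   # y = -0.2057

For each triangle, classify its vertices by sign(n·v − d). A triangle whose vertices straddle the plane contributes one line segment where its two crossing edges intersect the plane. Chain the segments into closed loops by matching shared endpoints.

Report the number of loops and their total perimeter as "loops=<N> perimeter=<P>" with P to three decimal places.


loops=1 perimeter=9.200

Straddling triangles (8 of 12):
  (v1,v3,v0) [-+-] → (-0.96, -0.2057, 1.34)–(-0.96, -0.2057, -0.32428)  len=1.6643
  (v0,v3,v2) [-++] → (-0.96, -0.2057, -0.32428)–(-0.96, -0.2057, -1.34)  len=1.0157
  (v2,v4,v0) [+--] → (0.23232, -0.2057, -1.34)–(-0.96, -0.2057, -1.34)  len=1.1923
  (v1,v7,v3) [-++] → (-0.23232, -0.2057, 1.34)–(-0.96, -0.2057, 1.34)  len=0.7277
  (v5,v7,v1) [-+-] → (0.96, -0.2057, 1.34)–(-0.23232, -0.2057, 1.34)  len=1.1923
  (v6,v4,v2) [+-+] → (0.96, -0.2057, -1.34)–(0.23232, -0.2057, -1.34)  len=0.7277
  (v6,v5,v4) [+--] → (0.96, -0.2057, 0.32428)–(0.96, -0.2057, -1.34)  len=1.6643
  (v7,v5,v6) [+-+] → (0.96, -0.2057, 1.34)–(0.96, -0.2057, 0.32428)  len=1.0157

Chained into 1 loop(s):
  loop 1: 8 segments, perimeter = 9.2000
Total perimeter = 9.200


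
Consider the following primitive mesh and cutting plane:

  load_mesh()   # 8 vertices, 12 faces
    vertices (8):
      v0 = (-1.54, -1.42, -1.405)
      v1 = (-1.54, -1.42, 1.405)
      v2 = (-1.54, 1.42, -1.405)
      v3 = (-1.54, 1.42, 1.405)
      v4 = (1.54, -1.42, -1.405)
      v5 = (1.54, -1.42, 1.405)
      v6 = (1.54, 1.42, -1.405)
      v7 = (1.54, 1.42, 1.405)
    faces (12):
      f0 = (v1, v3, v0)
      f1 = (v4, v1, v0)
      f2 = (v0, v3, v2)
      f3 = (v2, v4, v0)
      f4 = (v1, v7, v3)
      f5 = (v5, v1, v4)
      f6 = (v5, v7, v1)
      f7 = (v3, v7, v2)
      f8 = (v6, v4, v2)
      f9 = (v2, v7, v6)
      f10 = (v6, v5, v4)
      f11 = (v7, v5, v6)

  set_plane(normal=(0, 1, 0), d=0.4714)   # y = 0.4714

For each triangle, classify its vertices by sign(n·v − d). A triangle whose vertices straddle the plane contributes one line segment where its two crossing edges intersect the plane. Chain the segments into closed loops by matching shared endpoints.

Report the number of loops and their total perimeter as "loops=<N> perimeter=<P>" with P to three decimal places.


loops=1 perimeter=11.780

Straddling triangles (8 of 12):
  (v1,v3,v0) [-+-] → (-1.54, 0.4714, 1.405)–(-1.54, 0.4714, 0.46642)  len=0.9386
  (v0,v3,v2) [-++] → (-1.54, 0.4714, 0.46642)–(-1.54, 0.4714, -1.405)  len=1.8714
  (v2,v4,v0) [+--] → (-0.511237, 0.4714, -1.405)–(-1.54, 0.4714, -1.405)  len=1.0288
  (v1,v7,v3) [-++] → (0.511237, 0.4714, 1.405)–(-1.54, 0.4714, 1.405)  len=2.0512
  (v5,v7,v1) [-+-] → (1.54, 0.4714, 1.405)–(0.511237, 0.4714, 1.405)  len=1.0288
  (v6,v4,v2) [+-+] → (1.54, 0.4714, -1.405)–(-0.511237, 0.4714, -1.405)  len=2.0512
  (v6,v5,v4) [+--] → (1.54, 0.4714, -0.46642)–(1.54, 0.4714, -1.405)  len=0.9386
  (v7,v5,v6) [+-+] → (1.54, 0.4714, 1.405)–(1.54, 0.4714, -0.46642)  len=1.8714

Chained into 1 loop(s):
  loop 1: 8 segments, perimeter = 11.7800
Total perimeter = 11.780


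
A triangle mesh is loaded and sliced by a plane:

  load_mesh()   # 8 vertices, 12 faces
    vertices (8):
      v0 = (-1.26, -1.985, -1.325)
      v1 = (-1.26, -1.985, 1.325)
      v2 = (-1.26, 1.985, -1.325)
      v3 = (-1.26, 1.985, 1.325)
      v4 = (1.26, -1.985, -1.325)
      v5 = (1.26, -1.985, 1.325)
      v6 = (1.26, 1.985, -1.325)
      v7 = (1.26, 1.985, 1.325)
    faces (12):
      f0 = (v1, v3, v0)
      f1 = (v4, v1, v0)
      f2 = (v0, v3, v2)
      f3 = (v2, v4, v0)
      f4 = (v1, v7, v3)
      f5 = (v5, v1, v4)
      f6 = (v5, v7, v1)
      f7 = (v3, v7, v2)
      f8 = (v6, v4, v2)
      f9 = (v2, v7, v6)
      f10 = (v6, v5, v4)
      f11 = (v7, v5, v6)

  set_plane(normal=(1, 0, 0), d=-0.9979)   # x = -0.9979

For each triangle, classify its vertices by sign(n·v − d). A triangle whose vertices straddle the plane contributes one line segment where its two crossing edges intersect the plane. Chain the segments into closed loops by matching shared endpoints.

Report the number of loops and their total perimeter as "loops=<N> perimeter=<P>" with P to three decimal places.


Straddling triangles (8 of 12):
  (v4,v1,v0) [+--] → (-0.9979, -1.985, 1.04938)–(-0.9979, -1.985, -1.325)  len=2.3744
  (v2,v4,v0) [-+-] → (-0.9979, 1.57209, -1.325)–(-0.9979, -1.985, -1.325)  len=3.5571
  (v1,v7,v3) [-+-] → (-0.9979, -1.57209, 1.325)–(-0.9979, 1.985, 1.325)  len=3.5571
  (v5,v1,v4) [+-+] → (-0.9979, -1.985, 1.325)–(-0.9979, -1.985, 1.04938)  len=0.2756
  (v5,v7,v1) [++-] → (-0.9979, -1.57209, 1.325)–(-0.9979, -1.985, 1.325)  len=0.4129
  (v3,v7,v2) [-+-] → (-0.9979, 1.985, 1.325)–(-0.9979, 1.985, -1.04938)  len=2.3744
  (v6,v4,v2) [++-] → (-0.9979, 1.57209, -1.325)–(-0.9979, 1.985, -1.325)  len=0.4129
  (v2,v7,v6) [-++] → (-0.9979, 1.985, -1.04938)–(-0.9979, 1.985, -1.325)  len=0.2756

Chained into 1 loop(s):
  loop 1: 8 segments, perimeter = 13.2400
Total perimeter = 13.240

loops=1 perimeter=13.240


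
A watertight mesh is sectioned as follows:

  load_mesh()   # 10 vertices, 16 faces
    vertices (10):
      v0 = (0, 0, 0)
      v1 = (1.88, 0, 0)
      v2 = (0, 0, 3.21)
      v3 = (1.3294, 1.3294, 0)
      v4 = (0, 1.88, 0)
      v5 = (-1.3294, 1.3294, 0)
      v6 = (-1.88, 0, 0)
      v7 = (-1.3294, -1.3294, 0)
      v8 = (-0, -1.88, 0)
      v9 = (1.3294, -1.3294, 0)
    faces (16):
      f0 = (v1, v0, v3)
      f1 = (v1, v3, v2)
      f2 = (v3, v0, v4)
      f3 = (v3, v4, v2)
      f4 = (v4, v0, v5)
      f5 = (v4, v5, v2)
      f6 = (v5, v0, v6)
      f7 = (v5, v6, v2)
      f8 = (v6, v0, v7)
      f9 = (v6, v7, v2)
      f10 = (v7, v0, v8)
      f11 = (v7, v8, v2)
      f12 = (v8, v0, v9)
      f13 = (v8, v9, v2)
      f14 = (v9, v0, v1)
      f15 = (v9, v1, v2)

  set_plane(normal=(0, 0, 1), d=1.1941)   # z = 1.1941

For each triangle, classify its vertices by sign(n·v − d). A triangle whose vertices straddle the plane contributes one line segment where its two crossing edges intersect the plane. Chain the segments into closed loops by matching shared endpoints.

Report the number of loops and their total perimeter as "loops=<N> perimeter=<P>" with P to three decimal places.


Straddling triangles (8 of 16):
  (v1,v3,v2) [--+] → (0.834871, 0.834871, 1.1941)–(1.18065, 0, 1.1941)  len=0.9036
  (v3,v4,v2) [--+] → (0, 1.18065, 1.1941)–(0.834871, 0.834871, 1.1941)  len=0.9036
  (v4,v5,v2) [--+] → (-0.834871, 0.834871, 1.1941)–(0, 1.18065, 1.1941)  len=0.9036
  (v5,v6,v2) [--+] → (-1.18065, 0, 1.1941)–(-0.834871, 0.834871, 1.1941)  len=0.9036
  (v6,v7,v2) [--+] → (-0.834871, -0.834871, 1.1941)–(-1.18065, 0, 1.1941)  len=0.9036
  (v7,v8,v2) [--+] → (0, -1.18065, 1.1941)–(-0.834871, -0.834871, 1.1941)  len=0.9036
  (v8,v9,v2) [--+] → (0.834871, -0.834871, 1.1941)–(0, -1.18065, 1.1941)  len=0.9036
  (v9,v1,v2) [--+] → (1.18065, 0, 1.1941)–(0.834871, -0.834871, 1.1941)  len=0.9036

Chained into 1 loop(s):
  loop 1: 8 segments, perimeter = 7.2292
Total perimeter = 7.229

loops=1 perimeter=7.229


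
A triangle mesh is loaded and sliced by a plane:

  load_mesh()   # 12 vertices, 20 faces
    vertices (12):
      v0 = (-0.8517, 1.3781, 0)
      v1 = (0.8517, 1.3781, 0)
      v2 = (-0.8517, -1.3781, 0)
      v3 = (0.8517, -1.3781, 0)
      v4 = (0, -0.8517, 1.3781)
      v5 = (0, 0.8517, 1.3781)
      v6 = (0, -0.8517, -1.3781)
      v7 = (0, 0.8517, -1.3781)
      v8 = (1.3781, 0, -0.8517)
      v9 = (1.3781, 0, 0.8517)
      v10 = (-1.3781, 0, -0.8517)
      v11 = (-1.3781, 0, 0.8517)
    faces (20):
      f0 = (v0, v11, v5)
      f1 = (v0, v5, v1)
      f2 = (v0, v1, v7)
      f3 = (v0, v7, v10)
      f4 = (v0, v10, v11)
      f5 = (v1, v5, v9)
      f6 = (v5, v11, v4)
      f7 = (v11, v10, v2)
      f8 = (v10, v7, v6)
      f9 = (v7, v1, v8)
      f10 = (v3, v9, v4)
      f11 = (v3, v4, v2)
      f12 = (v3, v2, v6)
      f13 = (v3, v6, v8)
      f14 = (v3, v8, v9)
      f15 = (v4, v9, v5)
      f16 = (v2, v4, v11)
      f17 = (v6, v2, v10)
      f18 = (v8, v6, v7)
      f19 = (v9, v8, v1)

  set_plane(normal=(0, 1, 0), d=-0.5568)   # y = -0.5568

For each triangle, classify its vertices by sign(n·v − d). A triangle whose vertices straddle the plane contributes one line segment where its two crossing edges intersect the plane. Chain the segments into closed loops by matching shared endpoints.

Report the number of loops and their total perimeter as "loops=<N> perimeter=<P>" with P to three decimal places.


loops=1 perimeter=7.967

Straddling triangles (10 of 20):
  (v5,v11,v4) [++-] → (-0.477165, -0.5568, 1.19583)–(0, -0.5568, 1.3781)  len=0.5108
  (v11,v10,v2) [++-] → (-1.16542, -0.5568, -0.507584)–(-1.16542, -0.5568, 0.507584)  len=1.0152
  (v10,v7,v6) [++-] → (0, -0.5568, -1.3781)–(-0.477165, -0.5568, -1.19583)  len=0.5108
  (v3,v9,v4) [-+-] → (1.16542, -0.5568, 0.507584)–(0.477165, -0.5568, 1.19583)  len=0.9733
  (v3,v6,v8) [--+] → (0.477165, -0.5568, -1.19583)–(1.16542, -0.5568, -0.507584)  len=0.9733
  (v3,v8,v9) [-++] → (1.16542, -0.5568, -0.507584)–(1.16542, -0.5568, 0.507584)  len=1.0152
  (v4,v9,v5) [-++] → (0.477165, -0.5568, 1.19583)–(0, -0.5568, 1.3781)  len=0.5108
  (v2,v4,v11) [--+] → (-0.477165, -0.5568, 1.19583)–(-1.16542, -0.5568, 0.507584)  len=0.9733
  (v6,v2,v10) [--+] → (-1.16542, -0.5568, -0.507584)–(-0.477165, -0.5568, -1.19583)  len=0.9733
  (v8,v6,v7) [+-+] → (0.477165, -0.5568, -1.19583)–(0, -0.5568, -1.3781)  len=0.5108

Chained into 1 loop(s):
  loop 1: 10 segments, perimeter = 7.9668
Total perimeter = 7.967


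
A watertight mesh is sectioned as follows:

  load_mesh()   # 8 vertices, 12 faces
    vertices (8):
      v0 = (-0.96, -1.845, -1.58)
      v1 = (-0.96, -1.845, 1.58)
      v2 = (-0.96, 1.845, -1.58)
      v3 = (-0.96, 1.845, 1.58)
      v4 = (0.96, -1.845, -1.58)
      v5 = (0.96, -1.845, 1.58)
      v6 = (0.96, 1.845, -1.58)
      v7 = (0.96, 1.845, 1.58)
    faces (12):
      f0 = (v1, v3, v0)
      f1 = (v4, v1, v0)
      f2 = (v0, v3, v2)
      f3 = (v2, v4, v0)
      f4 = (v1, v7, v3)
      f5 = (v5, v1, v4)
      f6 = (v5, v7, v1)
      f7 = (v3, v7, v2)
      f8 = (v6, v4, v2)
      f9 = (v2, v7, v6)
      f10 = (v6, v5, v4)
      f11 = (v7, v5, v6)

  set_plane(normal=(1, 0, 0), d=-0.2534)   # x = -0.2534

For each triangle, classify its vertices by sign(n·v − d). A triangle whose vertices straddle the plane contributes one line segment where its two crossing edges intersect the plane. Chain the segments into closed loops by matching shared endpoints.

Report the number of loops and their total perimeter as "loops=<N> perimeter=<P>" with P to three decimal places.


loops=1 perimeter=13.700

Straddling triangles (8 of 12):
  (v4,v1,v0) [+--] → (-0.2534, -1.845, 0.417054)–(-0.2534, -1.845, -1.58)  len=1.9971
  (v2,v4,v0) [-+-] → (-0.2534, 0.487003, -1.58)–(-0.2534, -1.845, -1.58)  len=2.3320
  (v1,v7,v3) [-+-] → (-0.2534, -0.487003, 1.58)–(-0.2534, 1.845, 1.58)  len=2.3320
  (v5,v1,v4) [+-+] → (-0.2534, -1.845, 1.58)–(-0.2534, -1.845, 0.417054)  len=1.1629
  (v5,v7,v1) [++-] → (-0.2534, -0.487003, 1.58)–(-0.2534, -1.845, 1.58)  len=1.3580
  (v3,v7,v2) [-+-] → (-0.2534, 1.845, 1.58)–(-0.2534, 1.845, -0.417054)  len=1.9971
  (v6,v4,v2) [++-] → (-0.2534, 0.487003, -1.58)–(-0.2534, 1.845, -1.58)  len=1.3580
  (v2,v7,v6) [-++] → (-0.2534, 1.845, -0.417054)–(-0.2534, 1.845, -1.58)  len=1.1629

Chained into 1 loop(s):
  loop 1: 8 segments, perimeter = 13.7000
Total perimeter = 13.700


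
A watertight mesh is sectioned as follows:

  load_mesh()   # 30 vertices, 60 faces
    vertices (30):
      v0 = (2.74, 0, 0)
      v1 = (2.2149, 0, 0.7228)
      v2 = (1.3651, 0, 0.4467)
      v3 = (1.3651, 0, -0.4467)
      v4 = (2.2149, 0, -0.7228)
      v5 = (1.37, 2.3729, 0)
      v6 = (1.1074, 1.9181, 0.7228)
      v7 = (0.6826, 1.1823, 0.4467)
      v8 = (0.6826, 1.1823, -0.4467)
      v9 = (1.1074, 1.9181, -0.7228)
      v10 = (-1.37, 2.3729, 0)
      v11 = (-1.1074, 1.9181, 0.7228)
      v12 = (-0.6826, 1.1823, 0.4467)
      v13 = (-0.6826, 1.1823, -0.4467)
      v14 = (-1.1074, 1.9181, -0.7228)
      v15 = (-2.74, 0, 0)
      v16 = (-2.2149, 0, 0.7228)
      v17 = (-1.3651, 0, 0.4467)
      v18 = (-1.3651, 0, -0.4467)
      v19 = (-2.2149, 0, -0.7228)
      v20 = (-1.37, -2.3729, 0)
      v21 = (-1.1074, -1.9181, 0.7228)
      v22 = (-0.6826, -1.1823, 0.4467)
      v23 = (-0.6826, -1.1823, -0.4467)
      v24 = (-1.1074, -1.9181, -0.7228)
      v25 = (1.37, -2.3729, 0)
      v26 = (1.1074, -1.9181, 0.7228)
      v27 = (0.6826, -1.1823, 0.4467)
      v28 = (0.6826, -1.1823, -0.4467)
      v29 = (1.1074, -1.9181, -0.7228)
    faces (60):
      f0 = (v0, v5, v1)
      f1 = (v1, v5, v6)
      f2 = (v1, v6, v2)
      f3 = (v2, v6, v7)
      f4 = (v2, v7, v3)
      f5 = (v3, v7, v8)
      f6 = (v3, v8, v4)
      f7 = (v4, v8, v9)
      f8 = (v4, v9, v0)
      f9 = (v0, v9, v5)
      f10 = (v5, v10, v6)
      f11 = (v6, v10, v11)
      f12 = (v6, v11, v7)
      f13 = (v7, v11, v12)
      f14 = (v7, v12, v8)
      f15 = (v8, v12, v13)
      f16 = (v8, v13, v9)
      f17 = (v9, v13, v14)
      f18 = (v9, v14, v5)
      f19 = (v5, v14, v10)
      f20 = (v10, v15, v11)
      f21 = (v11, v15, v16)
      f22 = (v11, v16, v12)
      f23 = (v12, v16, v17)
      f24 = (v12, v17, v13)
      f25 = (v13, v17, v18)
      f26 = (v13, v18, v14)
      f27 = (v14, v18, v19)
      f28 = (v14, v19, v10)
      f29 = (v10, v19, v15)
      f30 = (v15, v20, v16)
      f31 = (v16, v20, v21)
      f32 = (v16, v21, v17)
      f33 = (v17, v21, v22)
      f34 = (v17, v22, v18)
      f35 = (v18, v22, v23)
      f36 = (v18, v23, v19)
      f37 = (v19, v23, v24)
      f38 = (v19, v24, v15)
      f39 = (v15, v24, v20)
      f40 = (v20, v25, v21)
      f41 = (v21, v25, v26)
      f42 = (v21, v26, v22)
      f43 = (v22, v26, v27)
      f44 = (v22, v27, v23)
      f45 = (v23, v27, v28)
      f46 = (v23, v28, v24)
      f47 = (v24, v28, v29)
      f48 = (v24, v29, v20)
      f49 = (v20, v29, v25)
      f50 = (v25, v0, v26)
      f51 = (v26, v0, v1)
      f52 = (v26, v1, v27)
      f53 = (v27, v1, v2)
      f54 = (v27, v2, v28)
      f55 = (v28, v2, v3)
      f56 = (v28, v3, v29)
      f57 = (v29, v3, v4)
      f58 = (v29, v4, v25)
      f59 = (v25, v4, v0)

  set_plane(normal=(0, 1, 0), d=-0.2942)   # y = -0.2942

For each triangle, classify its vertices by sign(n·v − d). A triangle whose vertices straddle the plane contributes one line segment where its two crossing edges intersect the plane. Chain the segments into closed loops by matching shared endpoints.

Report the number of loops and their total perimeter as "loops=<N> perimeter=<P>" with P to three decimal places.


loops=2 perimeter=8.934

Straddling triangles (20 of 60):
  (v15,v20,v16) [+-+] → (-2.57014, -0.2942, 0)–(-2.11015, -0.2942, 0.633185)  len=0.7826
  (v16,v20,v21) [+--] → (-2.11015, -0.2942, 0.633185)–(-2.04503, -0.2942, 0.7228)  len=0.1108
  (v16,v21,v17) [+-+] → (-2.04503, -0.2942, 0.7228)–(-1.32557, -0.2942, 0.489048)  len=0.7565
  (v17,v21,v22) [+--] → (-1.32557, -0.2942, 0.489048)–(-1.19527, -0.2942, 0.4467)  len=0.1370
  (v17,v22,v18) [+-+] → (-1.19527, -0.2942, 0.4467)–(-1.19527, -0.2942, -0.224389)  len=0.6711
  (v18,v22,v23) [+--] → (-1.19527, -0.2942, -0.224389)–(-1.19527, -0.2942, -0.4467)  len=0.2223
  (v18,v23,v19) [+-+] → (-1.19527, -0.2942, -0.4467)–(-1.83361, -0.2942, -0.654096)  len=0.6712
  (v19,v23,v24) [+--] → (-1.83361, -0.2942, -0.654096)–(-2.04503, -0.2942, -0.7228)  len=0.2223
  (v19,v24,v15) [+-+] → (-2.04503, -0.2942, -0.7228)–(-2.48959, -0.2942, -0.110864)  len=0.7564
  (v15,v24,v20) [+--] → (-2.48959, -0.2942, -0.110864)–(-2.57014, -0.2942, 0)  len=0.1370
  (v25,v0,v26) [-+-] → (2.57014, -0.2942, 0)–(2.48959, -0.2942, 0.110864)  len=0.1370
  (v26,v0,v1) [-++] → (2.48959, -0.2942, 0.110864)–(2.04503, -0.2942, 0.7228)  len=0.7564
  (v26,v1,v27) [-+-] → (2.04503, -0.2942, 0.7228)–(1.83361, -0.2942, 0.654096)  len=0.2223
  (v27,v1,v2) [-++] → (1.83361, -0.2942, 0.654096)–(1.19527, -0.2942, 0.4467)  len=0.6712
  (v27,v2,v28) [-+-] → (1.19527, -0.2942, 0.4467)–(1.19527, -0.2942, 0.224389)  len=0.2223
  (v28,v2,v3) [-++] → (1.19527, -0.2942, 0.224389)–(1.19527, -0.2942, -0.4467)  len=0.6711
  (v28,v3,v29) [-+-] → (1.19527, -0.2942, -0.4467)–(1.32557, -0.2942, -0.489048)  len=0.1370
  (v29,v3,v4) [-++] → (1.32557, -0.2942, -0.489048)–(2.04503, -0.2942, -0.7228)  len=0.7565
  (v29,v4,v25) [-+-] → (2.04503, -0.2942, -0.7228)–(2.11015, -0.2942, -0.633185)  len=0.1108
  (v25,v4,v0) [-++] → (2.11015, -0.2942, -0.633185)–(2.57014, -0.2942, 0)  len=0.7826

Chained into 2 loop(s):
  loop 1: 10 segments, perimeter = 4.4672
  loop 2: 10 segments, perimeter = 4.4672
Total perimeter = 8.934


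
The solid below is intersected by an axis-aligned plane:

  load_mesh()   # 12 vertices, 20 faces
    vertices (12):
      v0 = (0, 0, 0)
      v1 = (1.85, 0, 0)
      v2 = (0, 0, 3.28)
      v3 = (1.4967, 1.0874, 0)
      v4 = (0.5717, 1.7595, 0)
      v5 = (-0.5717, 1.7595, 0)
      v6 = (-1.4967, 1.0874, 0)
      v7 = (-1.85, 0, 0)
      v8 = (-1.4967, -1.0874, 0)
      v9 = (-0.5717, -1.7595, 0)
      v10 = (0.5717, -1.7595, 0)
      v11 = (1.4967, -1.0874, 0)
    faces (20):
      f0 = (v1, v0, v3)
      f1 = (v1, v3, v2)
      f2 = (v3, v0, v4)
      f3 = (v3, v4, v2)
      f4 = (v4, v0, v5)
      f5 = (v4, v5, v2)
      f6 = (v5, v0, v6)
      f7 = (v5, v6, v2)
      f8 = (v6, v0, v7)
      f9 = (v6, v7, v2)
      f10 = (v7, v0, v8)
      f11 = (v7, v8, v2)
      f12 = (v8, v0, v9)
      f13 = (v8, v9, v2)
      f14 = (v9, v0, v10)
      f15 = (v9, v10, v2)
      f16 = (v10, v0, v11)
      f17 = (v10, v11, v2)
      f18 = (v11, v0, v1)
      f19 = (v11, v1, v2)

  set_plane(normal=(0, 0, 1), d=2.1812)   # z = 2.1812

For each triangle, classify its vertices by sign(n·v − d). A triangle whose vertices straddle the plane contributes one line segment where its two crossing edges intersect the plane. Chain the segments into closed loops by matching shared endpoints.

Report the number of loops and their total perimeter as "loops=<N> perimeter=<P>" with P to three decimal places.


Straddling triangles (10 of 20):
  (v1,v3,v2) [--+] → (0.501394, 0.364279, 2.1812)–(0.61975, 0, 2.1812)  len=0.3830
  (v3,v4,v2) [--+] → (0.191519, 0.589433, 2.1812)–(0.501394, 0.364279, 2.1812)  len=0.3830
  (v4,v5,v2) [--+] → (-0.191519, 0.589433, 2.1812)–(0.191519, 0.589432, 2.1812)  len=0.3830
  (v5,v6,v2) [--+] → (-0.501394, 0.364279, 2.1812)–(-0.191519, 0.589432, 2.1812)  len=0.3830
  (v6,v7,v2) [--+] → (-0.61975, 0, 2.1812)–(-0.501394, 0.364279, 2.1812)  len=0.3830
  (v7,v8,v2) [--+] → (-0.501394, -0.364279, 2.1812)–(-0.61975, 0, 2.1812)  len=0.3830
  (v8,v9,v2) [--+] → (-0.191519, -0.589433, 2.1812)–(-0.501394, -0.364279, 2.1812)  len=0.3830
  (v9,v10,v2) [--+] → (0.191519, -0.589433, 2.1812)–(-0.191519, -0.589432, 2.1812)  len=0.3830
  (v10,v11,v2) [--+] → (0.501394, -0.364279, 2.1812)–(0.191519, -0.589432, 2.1812)  len=0.3830
  (v11,v1,v2) [--+] → (0.61975, 0, 2.1812)–(0.501394, -0.364279, 2.1812)  len=0.3830

Chained into 1 loop(s):
  loop 1: 10 segments, perimeter = 3.8303
Total perimeter = 3.830

loops=1 perimeter=3.830


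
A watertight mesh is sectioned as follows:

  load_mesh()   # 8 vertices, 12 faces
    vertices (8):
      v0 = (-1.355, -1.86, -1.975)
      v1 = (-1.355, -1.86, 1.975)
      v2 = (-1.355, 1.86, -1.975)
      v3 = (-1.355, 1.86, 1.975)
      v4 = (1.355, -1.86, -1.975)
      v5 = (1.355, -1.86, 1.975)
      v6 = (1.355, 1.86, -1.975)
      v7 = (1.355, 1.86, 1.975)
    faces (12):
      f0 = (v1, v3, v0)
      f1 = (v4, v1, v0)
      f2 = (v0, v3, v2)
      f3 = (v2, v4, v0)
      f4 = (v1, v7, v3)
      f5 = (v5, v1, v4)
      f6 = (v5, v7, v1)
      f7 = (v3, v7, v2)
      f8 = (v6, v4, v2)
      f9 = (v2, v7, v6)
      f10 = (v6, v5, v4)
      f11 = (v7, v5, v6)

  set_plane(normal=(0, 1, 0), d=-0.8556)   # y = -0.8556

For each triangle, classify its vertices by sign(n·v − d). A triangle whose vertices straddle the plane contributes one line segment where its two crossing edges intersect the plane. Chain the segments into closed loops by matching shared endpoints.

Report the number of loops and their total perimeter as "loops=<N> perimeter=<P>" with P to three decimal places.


loops=1 perimeter=13.320

Straddling triangles (8 of 12):
  (v1,v3,v0) [-+-] → (-1.355, -0.8556, 1.975)–(-1.355, -0.8556, -0.9085)  len=2.8835
  (v0,v3,v2) [-++] → (-1.355, -0.8556, -0.9085)–(-1.355, -0.8556, -1.975)  len=1.0665
  (v2,v4,v0) [+--] → (0.6233, -0.8556, -1.975)–(-1.355, -0.8556, -1.975)  len=1.9783
  (v1,v7,v3) [-++] → (-0.6233, -0.8556, 1.975)–(-1.355, -0.8556, 1.975)  len=0.7317
  (v5,v7,v1) [-+-] → (1.355, -0.8556, 1.975)–(-0.6233, -0.8556, 1.975)  len=1.9783
  (v6,v4,v2) [+-+] → (1.355, -0.8556, -1.975)–(0.6233, -0.8556, -1.975)  len=0.7317
  (v6,v5,v4) [+--] → (1.355, -0.8556, 0.9085)–(1.355, -0.8556, -1.975)  len=2.8835
  (v7,v5,v6) [+-+] → (1.355, -0.8556, 1.975)–(1.355, -0.8556, 0.9085)  len=1.0665

Chained into 1 loop(s):
  loop 1: 8 segments, perimeter = 13.3200
Total perimeter = 13.320


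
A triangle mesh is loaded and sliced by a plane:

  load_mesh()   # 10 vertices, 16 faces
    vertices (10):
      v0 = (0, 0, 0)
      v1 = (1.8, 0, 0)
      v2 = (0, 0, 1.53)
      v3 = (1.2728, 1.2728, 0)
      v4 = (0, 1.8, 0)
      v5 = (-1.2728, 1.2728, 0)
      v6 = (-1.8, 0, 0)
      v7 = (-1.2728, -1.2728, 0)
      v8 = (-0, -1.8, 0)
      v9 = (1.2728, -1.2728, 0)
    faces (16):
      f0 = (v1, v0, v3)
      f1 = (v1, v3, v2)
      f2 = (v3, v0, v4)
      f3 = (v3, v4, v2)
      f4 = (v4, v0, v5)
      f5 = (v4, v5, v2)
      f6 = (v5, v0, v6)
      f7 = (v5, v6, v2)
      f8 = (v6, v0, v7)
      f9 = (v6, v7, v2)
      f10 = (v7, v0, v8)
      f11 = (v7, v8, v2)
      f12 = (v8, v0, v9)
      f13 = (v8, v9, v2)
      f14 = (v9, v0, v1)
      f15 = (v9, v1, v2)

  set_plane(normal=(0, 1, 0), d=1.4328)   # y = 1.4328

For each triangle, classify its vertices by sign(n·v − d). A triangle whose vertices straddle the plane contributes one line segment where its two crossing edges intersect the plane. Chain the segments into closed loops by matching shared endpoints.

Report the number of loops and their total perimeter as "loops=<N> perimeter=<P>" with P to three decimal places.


Straddling triangles (4 of 16):
  (v3,v0,v4) [--+] → (0, 1.4328, 0)–(0.886518, 1.4328, 0)  len=0.8865
  (v3,v4,v2) [-+-] → (0.886518, 1.4328, 0)–(0, 1.4328, 0.31212)  len=0.9399
  (v4,v0,v5) [+--] → (0, 1.4328, 0)–(-0.886518, 1.4328, 0)  len=0.8865
  (v4,v5,v2) [+--] → (-0.886518, 1.4328, 0)–(0, 1.4328, 0.31212)  len=0.9399

Chained into 1 loop(s):
  loop 1: 4 segments, perimeter = 3.6528
Total perimeter = 3.653

loops=1 perimeter=3.653


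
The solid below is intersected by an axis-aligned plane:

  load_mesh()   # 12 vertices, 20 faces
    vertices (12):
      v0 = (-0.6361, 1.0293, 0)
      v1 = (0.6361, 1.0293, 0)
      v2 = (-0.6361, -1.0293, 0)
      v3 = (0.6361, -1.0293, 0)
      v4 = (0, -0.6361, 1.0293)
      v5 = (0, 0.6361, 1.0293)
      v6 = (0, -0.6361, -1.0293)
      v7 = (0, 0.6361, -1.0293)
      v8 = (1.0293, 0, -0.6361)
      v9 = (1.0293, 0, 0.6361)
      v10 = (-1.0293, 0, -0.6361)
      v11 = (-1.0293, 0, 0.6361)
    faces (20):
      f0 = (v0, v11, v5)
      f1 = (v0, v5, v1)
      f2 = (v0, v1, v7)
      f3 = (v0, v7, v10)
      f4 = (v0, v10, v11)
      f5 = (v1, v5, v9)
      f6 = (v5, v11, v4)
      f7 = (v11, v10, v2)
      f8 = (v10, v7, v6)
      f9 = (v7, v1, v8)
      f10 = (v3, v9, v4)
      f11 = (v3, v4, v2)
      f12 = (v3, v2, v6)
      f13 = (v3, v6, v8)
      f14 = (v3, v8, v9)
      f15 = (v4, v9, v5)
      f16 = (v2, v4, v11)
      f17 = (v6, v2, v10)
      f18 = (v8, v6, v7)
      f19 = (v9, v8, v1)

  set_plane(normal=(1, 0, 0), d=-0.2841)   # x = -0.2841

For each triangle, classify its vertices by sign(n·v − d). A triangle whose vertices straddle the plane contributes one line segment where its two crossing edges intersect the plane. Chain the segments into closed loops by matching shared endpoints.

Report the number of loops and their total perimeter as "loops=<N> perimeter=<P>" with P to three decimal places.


loops=1 perimeter=6.268

Straddling triangles (10 of 20):
  (v0,v11,v5) [--+] → (-0.2841, 0.460528, 0.920772)–(-0.2841, 0.811714, 0.569586)  len=0.4967
  (v0,v5,v1) [-++] → (-0.2841, 0.811714, 0.569586)–(-0.2841, 1.0293, 0)  len=0.6097
  (v0,v1,v7) [-++] → (-0.2841, 1.0293, 0)–(-0.2841, 0.811714, -0.569586)  len=0.6097
  (v0,v7,v10) [-+-] → (-0.2841, 0.811714, -0.569586)–(-0.2841, 0.460528, -0.920772)  len=0.4967
  (v5,v11,v4) [+-+] → (-0.2841, 0.460528, 0.920772)–(-0.2841, -0.460528, 0.920772)  len=0.9211
  (v10,v7,v6) [-++] → (-0.2841, 0.460528, -0.920772)–(-0.2841, -0.460528, -0.920772)  len=0.9211
  (v3,v4,v2) [++-] → (-0.2841, -0.811714, 0.569586)–(-0.2841, -1.0293, 0)  len=0.6097
  (v3,v2,v6) [+-+] → (-0.2841, -1.0293, 0)–(-0.2841, -0.811714, -0.569586)  len=0.6097
  (v2,v4,v11) [-+-] → (-0.2841, -0.811714, 0.569586)–(-0.2841, -0.460528, 0.920772)  len=0.4967
  (v6,v2,v10) [+--] → (-0.2841, -0.811714, -0.569586)–(-0.2841, -0.460528, -0.920772)  len=0.4967

Chained into 1 loop(s):
  loop 1: 10 segments, perimeter = 6.2676
Total perimeter = 6.268


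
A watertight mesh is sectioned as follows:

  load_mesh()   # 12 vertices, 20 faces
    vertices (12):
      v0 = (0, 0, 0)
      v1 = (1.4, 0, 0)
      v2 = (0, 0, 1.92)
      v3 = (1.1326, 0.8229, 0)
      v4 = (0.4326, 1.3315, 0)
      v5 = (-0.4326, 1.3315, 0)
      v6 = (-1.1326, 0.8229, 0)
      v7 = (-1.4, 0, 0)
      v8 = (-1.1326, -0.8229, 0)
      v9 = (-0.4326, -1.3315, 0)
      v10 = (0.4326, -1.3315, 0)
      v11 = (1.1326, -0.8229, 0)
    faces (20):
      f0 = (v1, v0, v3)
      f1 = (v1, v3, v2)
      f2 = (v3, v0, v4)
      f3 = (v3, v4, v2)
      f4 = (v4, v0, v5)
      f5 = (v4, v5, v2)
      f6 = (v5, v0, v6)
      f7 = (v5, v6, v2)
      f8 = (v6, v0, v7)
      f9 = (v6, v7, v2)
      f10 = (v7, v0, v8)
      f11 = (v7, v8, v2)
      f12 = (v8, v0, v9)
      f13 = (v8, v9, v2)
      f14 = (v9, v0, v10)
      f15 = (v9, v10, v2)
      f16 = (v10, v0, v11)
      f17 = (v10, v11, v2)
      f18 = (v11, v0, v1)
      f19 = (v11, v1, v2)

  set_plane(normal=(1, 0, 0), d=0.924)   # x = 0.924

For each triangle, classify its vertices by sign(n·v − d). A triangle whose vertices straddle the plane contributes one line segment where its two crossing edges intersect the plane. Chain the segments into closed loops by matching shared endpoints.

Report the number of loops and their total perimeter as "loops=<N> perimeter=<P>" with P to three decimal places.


loops=1 perimeter=4.350

Straddling triangles (8 of 20):
  (v1,v0,v3) [+-+] → (0.924, 0, 0)–(0.924, 0.67134, 0)  len=0.6713
  (v1,v3,v2) [++-] → (0.924, 0.67134, 0.353622)–(0.924, 0, 0.6528)  len=0.7350
  (v3,v0,v4) [+--] → (0.924, 0.67134, 0)–(0.924, 0.974463, 0)  len=0.3031
  (v3,v4,v2) [+--] → (0.924, 0.974463, 0)–(0.924, 0.67134, 0.353622)  len=0.4658
  (v10,v0,v11) [--+] → (0.924, -0.67134, 0)–(0.924, -0.974463, 0)  len=0.3031
  (v10,v11,v2) [-+-] → (0.924, -0.974463, 0)–(0.924, -0.67134, 0.353622)  len=0.4658
  (v11,v0,v1) [+-+] → (0.924, -0.67134, 0)–(0.924, 0, 0)  len=0.6713
  (v11,v1,v2) [++-] → (0.924, 0, 0.6528)–(0.924, -0.67134, 0.353622)  len=0.7350

Chained into 1 loop(s):
  loop 1: 8 segments, perimeter = 4.3504
Total perimeter = 4.350


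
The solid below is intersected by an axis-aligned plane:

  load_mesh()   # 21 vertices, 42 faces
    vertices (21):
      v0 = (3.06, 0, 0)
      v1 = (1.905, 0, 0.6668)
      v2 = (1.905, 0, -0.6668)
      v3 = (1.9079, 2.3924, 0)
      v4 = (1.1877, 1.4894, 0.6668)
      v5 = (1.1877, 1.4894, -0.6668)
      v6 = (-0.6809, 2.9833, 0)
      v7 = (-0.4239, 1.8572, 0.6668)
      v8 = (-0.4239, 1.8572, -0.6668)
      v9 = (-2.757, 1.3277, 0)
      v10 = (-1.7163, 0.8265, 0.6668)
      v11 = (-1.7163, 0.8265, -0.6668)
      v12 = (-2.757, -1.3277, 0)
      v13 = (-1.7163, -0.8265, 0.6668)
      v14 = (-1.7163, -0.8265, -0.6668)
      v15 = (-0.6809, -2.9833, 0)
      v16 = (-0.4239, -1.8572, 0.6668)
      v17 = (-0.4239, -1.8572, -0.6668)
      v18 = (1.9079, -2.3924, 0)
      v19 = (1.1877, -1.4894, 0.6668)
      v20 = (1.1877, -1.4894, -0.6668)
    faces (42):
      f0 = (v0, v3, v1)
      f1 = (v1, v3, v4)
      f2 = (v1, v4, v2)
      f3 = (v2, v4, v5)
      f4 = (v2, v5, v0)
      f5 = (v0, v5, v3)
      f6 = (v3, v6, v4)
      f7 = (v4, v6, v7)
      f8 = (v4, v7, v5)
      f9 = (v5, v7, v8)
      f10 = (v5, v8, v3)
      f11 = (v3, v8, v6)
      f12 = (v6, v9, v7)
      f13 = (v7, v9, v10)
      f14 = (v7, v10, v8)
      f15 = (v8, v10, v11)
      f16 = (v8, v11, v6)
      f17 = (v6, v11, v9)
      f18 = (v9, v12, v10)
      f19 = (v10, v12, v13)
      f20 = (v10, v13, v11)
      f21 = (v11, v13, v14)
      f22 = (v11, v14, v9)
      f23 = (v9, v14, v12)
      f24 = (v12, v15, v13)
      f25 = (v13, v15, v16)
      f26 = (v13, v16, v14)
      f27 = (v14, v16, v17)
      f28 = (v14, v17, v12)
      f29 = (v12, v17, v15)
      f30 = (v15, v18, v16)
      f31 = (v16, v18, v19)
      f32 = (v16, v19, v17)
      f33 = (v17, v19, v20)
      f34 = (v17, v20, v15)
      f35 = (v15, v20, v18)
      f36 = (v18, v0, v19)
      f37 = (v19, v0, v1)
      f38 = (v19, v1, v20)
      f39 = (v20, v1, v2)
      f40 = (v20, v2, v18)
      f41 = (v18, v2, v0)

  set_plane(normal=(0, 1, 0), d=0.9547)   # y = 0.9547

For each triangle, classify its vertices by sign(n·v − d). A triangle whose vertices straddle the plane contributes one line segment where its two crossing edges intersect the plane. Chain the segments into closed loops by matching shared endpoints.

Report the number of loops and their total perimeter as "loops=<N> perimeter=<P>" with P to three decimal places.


loops=2 perimeter=8.094

Straddling triangles (14 of 42):
  (v0,v3,v1) [-+-] → (2.60025, 0.9547, 0)–(1.90616, 0.9547, 0.40071)  len=0.8015
  (v1,v3,v4) [-++] → (1.90616, 0.9547, 0.40071)–(1.44521, 0.9547, 0.6668)  len=0.5322
  (v1,v4,v2) [-+-] → (1.44521, 0.9547, 0.6668)–(1.44521, 0.9547, 0.188033)  len=0.4788
  (v2,v4,v5) [-++] → (1.44521, 0.9547, 0.188033)–(1.44521, 0.9547, -0.6668)  len=0.8548
  (v2,v5,v0) [-+-] → (1.44521, 0.9547, -0.6668)–(1.85986, 0.9547, -0.427416)  len=0.4788
  (v0,v5,v3) [-++] → (1.85986, 0.9547, -0.427416)–(2.60025, 0.9547, 0)  len=0.8549
  (v7,v9,v10) [++-] → (-1.9825, 0.9547, 0.496242)–(-1.55555, 0.9547, 0.6668)  len=0.4598
  (v7,v10,v8) [+-+] → (-1.55555, 0.9547, 0.6668)–(-1.55555, 0.9547, 0.500925)  len=0.1659
  (v8,v10,v11) [+--] → (-1.55555, 0.9547, 0.500925)–(-1.55555, 0.9547, -0.6668)  len=1.1677
  (v8,v11,v6) [+-+] → (-1.55555, 0.9547, -0.6668)–(-1.65476, 0.9547, -0.627165)  len=0.1068
  (v6,v11,v9) [+-+] → (-1.65476, 0.9547, -0.627165)–(-1.9825, 0.9547, -0.496242)  len=0.3529
  (v9,v12,v10) [+--] → (-2.757, 0.9547, 0)–(-1.9825, 0.9547, 0.496242)  len=0.9198
  (v11,v14,v9) [--+] → (-2.5768, 0.9547, -0.115457)–(-1.9825, 0.9547, -0.496242)  len=0.7058
  (v9,v14,v12) [+--] → (-2.5768, 0.9547, -0.115457)–(-2.757, 0.9547, 0)  len=0.2140

Chained into 2 loop(s):
  loop 1: 6 segments, perimeter = 4.0010
  loop 2: 8 segments, perimeter = 4.0928
Total perimeter = 8.094


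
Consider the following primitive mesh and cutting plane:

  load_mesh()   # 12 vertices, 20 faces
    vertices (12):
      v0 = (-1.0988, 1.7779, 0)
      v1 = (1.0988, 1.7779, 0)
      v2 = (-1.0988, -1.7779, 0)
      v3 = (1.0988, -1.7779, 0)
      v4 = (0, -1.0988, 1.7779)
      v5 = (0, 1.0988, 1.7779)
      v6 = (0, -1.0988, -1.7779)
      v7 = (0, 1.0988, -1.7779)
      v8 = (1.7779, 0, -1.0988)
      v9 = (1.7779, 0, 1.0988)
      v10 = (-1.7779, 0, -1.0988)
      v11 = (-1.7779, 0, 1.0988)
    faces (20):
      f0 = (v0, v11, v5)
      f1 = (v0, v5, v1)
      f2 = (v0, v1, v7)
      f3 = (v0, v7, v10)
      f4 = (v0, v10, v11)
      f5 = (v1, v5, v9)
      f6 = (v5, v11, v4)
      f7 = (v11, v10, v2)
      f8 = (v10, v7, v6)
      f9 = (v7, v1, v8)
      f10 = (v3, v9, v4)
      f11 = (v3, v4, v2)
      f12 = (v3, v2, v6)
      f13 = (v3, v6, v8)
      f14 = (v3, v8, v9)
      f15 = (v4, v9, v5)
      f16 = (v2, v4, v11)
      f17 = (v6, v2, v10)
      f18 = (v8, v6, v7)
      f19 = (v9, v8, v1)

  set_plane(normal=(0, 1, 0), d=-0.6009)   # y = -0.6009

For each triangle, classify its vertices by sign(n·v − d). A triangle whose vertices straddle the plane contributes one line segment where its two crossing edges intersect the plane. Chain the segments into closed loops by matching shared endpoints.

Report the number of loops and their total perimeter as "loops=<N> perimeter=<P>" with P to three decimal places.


loops=1 perimeter=10.561

Straddling triangles (10 of 20):
  (v5,v11,v4) [++-] → (-0.805621, -0.6009, 1.47018)–(0, -0.6009, 1.7779)  len=0.8624
  (v11,v10,v2) [++-] → (-1.54838, -0.6009, -0.727424)–(-1.54838, -0.6009, 0.727424)  len=1.4548
  (v10,v7,v6) [++-] → (0, -0.6009, -1.7779)–(-0.805621, -0.6009, -1.47018)  len=0.8624
  (v3,v9,v4) [-+-] → (1.54838, -0.6009, 0.727424)–(0.805621, -0.6009, 1.47018)  len=1.0504
  (v3,v6,v8) [--+] → (0.805621, -0.6009, -1.47018)–(1.54838, -0.6009, -0.727424)  len=1.0504
  (v3,v8,v9) [-++] → (1.54838, -0.6009, -0.727424)–(1.54838, -0.6009, 0.727424)  len=1.4548
  (v4,v9,v5) [-++] → (0.805621, -0.6009, 1.47018)–(0, -0.6009, 1.7779)  len=0.8624
  (v2,v4,v11) [--+] → (-0.805621, -0.6009, 1.47018)–(-1.54838, -0.6009, 0.727424)  len=1.0504
  (v6,v2,v10) [--+] → (-1.54838, -0.6009, -0.727424)–(-0.805621, -0.6009, -1.47018)  len=1.0504
  (v8,v6,v7) [+-+] → (0.805621, -0.6009, -1.47018)–(0, -0.6009, -1.7779)  len=0.8624

Chained into 1 loop(s):
  loop 1: 10 segments, perimeter = 10.5609
Total perimeter = 10.561


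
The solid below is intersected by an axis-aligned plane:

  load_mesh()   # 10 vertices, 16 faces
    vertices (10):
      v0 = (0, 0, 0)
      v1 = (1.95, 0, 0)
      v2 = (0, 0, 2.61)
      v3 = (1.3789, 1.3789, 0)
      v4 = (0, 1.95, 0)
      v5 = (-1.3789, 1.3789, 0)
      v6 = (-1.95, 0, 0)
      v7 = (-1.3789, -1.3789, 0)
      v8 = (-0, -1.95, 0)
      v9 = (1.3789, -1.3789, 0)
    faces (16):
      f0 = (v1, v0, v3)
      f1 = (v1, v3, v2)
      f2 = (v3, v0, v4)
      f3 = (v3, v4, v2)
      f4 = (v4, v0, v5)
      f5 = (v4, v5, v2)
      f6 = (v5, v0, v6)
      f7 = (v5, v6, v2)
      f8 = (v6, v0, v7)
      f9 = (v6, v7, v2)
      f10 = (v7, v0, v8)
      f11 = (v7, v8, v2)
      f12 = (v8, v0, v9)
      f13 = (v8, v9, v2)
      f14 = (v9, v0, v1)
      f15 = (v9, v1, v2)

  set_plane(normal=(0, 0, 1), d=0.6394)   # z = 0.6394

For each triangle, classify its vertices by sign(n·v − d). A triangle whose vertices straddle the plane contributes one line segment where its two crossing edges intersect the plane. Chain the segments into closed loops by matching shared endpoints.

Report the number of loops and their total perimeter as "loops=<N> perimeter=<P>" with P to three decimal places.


Straddling triangles (8 of 16):
  (v1,v3,v2) [--+] → (1.0411, 1.0411, 0.6394)–(1.47229, 0, 0.6394)  len=1.1269
  (v3,v4,v2) [--+] → (0, 1.47229, 0.6394)–(1.0411, 1.0411, 0.6394)  len=1.1269
  (v4,v5,v2) [--+] → (-1.0411, 1.0411, 0.6394)–(0, 1.47229, 0.6394)  len=1.1269
  (v5,v6,v2) [--+] → (-1.47229, 0, 0.6394)–(-1.0411, 1.0411, 0.6394)  len=1.1269
  (v6,v7,v2) [--+] → (-1.0411, -1.0411, 0.6394)–(-1.47229, 0, 0.6394)  len=1.1269
  (v7,v8,v2) [--+] → (0, -1.47229, 0.6394)–(-1.0411, -1.0411, 0.6394)  len=1.1269
  (v8,v9,v2) [--+] → (1.0411, -1.0411, 0.6394)–(0, -1.47229, 0.6394)  len=1.1269
  (v9,v1,v2) [--+] → (1.47229, 0, 0.6394)–(1.0411, -1.0411, 0.6394)  len=1.1269

Chained into 1 loop(s):
  loop 1: 8 segments, perimeter = 9.0149
Total perimeter = 9.015

loops=1 perimeter=9.015


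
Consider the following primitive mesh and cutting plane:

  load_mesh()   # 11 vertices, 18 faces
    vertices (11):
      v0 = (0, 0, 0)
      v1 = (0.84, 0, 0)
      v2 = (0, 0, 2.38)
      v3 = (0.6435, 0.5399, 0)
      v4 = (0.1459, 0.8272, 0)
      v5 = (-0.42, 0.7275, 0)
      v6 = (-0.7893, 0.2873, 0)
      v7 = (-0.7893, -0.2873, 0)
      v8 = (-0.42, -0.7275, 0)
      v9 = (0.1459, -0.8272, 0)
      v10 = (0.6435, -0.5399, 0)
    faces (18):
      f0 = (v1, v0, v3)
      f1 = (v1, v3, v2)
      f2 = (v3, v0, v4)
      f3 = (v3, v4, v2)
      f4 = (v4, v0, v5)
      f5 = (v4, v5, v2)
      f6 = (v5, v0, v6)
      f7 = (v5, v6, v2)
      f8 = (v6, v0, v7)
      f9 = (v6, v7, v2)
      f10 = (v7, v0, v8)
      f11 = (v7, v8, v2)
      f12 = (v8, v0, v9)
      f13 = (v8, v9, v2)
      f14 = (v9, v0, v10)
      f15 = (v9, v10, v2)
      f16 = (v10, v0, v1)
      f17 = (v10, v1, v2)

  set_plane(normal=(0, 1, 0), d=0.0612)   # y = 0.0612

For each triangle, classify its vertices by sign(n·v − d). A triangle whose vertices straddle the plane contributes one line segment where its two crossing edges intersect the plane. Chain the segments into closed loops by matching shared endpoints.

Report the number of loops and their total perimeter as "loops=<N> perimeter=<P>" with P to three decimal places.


Straddling triangles (10 of 18):
  (v1,v0,v3) [--+] → (0.0729435, 0.0612, 0)–(0.817726, 0.0612, 0)  len=0.7448
  (v1,v3,v2) [-+-] → (0.817726, 0.0612, 0)–(0.0729435, 0.0612, 2.11022)  len=2.2378
  (v3,v0,v4) [+-+] → (0.0729435, 0.0612, 0)–(0.0107943, 0.0612, 0)  len=0.0621
  (v3,v4,v2) [++-] → (0.0107943, 0.0612, 2.20392)–(0.0729435, 0.0612, 2.11022)  len=0.1124
  (v4,v0,v5) [+-+] → (0.0107943, 0.0612, 0)–(-0.035332, 0.0612, 0)  len=0.0461
  (v4,v5,v2) [++-] → (-0.035332, 0.0612, 2.17979)–(0.0107943, 0.0612, 2.20392)  len=0.0521
  (v5,v0,v6) [+-+] → (-0.035332, 0.0612, 0)–(-0.168135, 0.0612, 0)  len=0.1328
  (v5,v6,v2) [++-] → (-0.168135, 0.0612, 1.87302)–(-0.035332, 0.0612, 2.17979)  len=0.3343
  (v6,v0,v7) [+--] → (-0.168135, 0.0612, 0)–(-0.7893, 0.0612, 0)  len=0.6212
  (v6,v7,v2) [+--] → (-0.7893, 0.0612, 0)–(-0.168135, 0.0612, 1.87302)  len=1.9733

Chained into 1 loop(s):
  loop 1: 10 segments, perimeter = 6.3169
Total perimeter = 6.317

loops=1 perimeter=6.317


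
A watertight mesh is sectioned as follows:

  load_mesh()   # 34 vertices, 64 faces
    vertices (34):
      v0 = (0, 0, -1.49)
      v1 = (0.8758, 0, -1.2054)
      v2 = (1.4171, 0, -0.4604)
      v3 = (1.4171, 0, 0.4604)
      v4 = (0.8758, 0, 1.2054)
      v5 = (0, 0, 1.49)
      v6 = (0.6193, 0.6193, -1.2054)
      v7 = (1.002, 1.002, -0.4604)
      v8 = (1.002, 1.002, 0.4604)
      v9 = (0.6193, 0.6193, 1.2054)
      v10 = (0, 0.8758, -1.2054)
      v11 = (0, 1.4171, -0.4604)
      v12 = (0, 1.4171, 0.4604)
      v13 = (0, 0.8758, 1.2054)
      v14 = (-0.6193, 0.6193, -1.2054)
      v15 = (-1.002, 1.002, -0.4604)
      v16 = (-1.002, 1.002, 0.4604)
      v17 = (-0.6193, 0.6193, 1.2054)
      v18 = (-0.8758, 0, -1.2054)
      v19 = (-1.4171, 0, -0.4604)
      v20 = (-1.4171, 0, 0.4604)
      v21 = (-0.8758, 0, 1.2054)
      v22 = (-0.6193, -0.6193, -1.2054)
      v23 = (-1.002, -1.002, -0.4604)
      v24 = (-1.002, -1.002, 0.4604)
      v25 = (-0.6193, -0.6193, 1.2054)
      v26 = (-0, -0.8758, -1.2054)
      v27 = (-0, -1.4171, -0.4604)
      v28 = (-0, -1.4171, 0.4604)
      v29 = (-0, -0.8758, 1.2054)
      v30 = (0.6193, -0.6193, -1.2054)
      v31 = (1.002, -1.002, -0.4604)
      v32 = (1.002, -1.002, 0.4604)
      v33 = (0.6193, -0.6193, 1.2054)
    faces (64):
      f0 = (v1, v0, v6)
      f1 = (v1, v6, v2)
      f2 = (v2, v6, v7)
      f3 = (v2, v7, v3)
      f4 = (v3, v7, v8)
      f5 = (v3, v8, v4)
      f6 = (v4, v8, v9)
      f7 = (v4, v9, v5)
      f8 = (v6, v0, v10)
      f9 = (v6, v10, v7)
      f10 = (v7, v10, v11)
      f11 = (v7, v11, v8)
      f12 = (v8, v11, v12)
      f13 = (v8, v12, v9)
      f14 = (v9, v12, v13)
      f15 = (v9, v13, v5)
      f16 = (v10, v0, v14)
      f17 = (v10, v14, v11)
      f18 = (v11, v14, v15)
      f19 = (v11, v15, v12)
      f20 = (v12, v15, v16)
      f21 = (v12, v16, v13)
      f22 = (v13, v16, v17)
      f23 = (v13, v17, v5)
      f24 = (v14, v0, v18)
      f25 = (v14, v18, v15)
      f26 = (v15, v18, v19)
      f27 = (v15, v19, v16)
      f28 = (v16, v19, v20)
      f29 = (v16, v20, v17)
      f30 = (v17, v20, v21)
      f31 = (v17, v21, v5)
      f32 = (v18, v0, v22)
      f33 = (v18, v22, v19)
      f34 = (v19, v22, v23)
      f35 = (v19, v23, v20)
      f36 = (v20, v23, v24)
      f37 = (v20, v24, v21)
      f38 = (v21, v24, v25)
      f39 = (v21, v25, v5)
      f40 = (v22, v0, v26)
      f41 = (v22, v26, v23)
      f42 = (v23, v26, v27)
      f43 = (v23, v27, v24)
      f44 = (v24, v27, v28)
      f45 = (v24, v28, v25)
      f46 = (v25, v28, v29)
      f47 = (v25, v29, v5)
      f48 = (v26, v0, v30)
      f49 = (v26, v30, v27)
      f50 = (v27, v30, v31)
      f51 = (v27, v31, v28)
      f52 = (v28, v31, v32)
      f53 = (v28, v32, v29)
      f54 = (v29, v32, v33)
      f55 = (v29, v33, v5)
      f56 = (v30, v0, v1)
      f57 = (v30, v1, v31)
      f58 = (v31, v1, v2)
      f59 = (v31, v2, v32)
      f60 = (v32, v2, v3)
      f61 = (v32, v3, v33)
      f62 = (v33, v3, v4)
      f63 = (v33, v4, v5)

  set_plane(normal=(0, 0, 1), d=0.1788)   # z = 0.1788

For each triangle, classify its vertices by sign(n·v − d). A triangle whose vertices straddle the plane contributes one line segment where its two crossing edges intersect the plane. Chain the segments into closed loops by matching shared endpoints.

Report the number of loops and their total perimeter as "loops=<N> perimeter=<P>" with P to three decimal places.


Straddling triangles (16 of 64):
  (v2,v7,v3) [--+] → (1.29015, 0.306433, 0.1788)–(1.4171, 0, 0.1788)  len=0.3317
  (v3,v7,v8) [+-+] → (1.29015, 0.306433, 0.1788)–(1.002, 1.002, 0.1788)  len=0.7529
  (v7,v11,v8) [--+] → (0.695567, 1.12895, 0.1788)–(1.002, 1.002, 0.1788)  len=0.3317
  (v8,v11,v12) [+-+] → (0.695567, 1.12895, 0.1788)–(0, 1.4171, 0.1788)  len=0.7529
  (v11,v15,v12) [--+] → (-0.306433, 1.29015, 0.1788)–(0, 1.4171, 0.1788)  len=0.3317
  (v12,v15,v16) [+-+] → (-0.306433, 1.29015, 0.1788)–(-1.002, 1.002, 0.1788)  len=0.7529
  (v15,v19,v16) [--+] → (-1.12895, 0.695567, 0.1788)–(-1.002, 1.002, 0.1788)  len=0.3317
  (v16,v19,v20) [+-+] → (-1.12895, 0.695567, 0.1788)–(-1.4171, 0, 0.1788)  len=0.7529
  (v19,v23,v20) [--+] → (-1.29015, -0.306433, 0.1788)–(-1.4171, 0, 0.1788)  len=0.3317
  (v20,v23,v24) [+-+] → (-1.29015, -0.306433, 0.1788)–(-1.002, -1.002, 0.1788)  len=0.7529
  (v23,v27,v24) [--+] → (-0.695567, -1.12895, 0.1788)–(-1.002, -1.002, 0.1788)  len=0.3317
  (v24,v27,v28) [+-+] → (-0.695567, -1.12895, 0.1788)–(0, -1.4171, 0.1788)  len=0.7529
  (v27,v31,v28) [--+] → (0.306433, -1.29015, 0.1788)–(0, -1.4171, 0.1788)  len=0.3317
  (v28,v31,v32) [+-+] → (0.306433, -1.29015, 0.1788)–(1.002, -1.002, 0.1788)  len=0.7529
  (v31,v2,v32) [--+] → (1.12895, -0.695567, 0.1788)–(1.002, -1.002, 0.1788)  len=0.3317
  (v32,v2,v3) [+-+] → (1.12895, -0.695567, 0.1788)–(1.4171, 0, 0.1788)  len=0.7529

Chained into 1 loop(s):
  loop 1: 16 segments, perimeter = 8.6766
Total perimeter = 8.677

loops=1 perimeter=8.677
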